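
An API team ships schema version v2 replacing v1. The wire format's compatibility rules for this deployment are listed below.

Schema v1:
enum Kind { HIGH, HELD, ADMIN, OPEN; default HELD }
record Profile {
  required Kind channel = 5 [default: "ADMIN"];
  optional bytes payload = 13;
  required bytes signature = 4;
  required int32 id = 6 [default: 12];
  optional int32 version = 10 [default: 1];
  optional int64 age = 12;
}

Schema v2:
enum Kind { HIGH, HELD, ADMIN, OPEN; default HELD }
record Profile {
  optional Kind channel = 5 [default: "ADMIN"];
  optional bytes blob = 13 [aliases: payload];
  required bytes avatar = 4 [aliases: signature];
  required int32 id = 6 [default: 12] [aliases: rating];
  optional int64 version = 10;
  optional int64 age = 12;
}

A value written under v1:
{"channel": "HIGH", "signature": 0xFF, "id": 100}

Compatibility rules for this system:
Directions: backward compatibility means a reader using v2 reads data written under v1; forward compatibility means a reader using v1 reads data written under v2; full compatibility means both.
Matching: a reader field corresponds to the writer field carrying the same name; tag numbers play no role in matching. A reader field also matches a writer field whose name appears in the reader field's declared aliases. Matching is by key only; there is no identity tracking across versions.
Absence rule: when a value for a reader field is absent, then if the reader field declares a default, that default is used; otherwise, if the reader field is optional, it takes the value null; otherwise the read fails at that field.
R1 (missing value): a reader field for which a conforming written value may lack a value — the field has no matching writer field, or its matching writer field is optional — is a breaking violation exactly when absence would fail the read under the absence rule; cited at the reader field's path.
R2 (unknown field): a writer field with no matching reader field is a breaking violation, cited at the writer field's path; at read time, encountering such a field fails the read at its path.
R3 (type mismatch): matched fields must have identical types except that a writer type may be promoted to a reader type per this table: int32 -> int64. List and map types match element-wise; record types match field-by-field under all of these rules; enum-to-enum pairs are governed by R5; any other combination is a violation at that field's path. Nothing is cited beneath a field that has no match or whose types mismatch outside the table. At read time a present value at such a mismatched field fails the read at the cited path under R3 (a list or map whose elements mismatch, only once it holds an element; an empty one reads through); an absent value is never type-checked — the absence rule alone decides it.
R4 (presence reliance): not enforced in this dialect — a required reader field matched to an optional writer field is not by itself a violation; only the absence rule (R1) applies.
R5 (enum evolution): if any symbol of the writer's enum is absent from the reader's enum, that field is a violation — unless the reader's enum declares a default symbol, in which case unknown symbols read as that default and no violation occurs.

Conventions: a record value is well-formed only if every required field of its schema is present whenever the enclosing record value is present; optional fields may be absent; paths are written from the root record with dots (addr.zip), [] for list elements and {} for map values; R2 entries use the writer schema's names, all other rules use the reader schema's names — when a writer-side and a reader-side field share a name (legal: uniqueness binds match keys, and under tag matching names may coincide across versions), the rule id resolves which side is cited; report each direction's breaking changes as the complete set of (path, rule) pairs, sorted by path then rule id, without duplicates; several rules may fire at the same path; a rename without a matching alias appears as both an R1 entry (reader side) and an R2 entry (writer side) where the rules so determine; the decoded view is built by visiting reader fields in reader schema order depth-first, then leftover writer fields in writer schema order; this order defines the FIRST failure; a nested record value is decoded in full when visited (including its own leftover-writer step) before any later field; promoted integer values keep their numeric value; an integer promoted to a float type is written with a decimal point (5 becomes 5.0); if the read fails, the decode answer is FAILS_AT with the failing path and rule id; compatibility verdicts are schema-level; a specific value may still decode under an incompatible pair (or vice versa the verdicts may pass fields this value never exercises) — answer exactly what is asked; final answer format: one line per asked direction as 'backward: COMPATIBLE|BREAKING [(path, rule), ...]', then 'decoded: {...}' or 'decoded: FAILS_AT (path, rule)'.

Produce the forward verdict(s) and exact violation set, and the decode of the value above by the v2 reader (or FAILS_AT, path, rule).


each type pair in Profile: writer, then reader
forward for Profile (reader v1, writer v2):
  channel: Kind -> Kind, writer optional; from channel
  payload: no writer-side match
  signature: no writer-side match
  id: int32 -> int32, writer required; from id
  version: int64 -> int32, writer optional; from version
  age: int64 -> int64, writer optional; from age
  leftover writer field: blob
  leftover writer field: avatar
  R2 fires at avatar
  R2 fires at blob
  R1 fires at signature
  R3 fires at version
  => forward verdict for Profile: BREAKING, 4 violation(s)
decode (reader v2):
  channel := "HIGH"
  blob := null (absent, optional -> null)
  avatar := 0xFF (from writer signature)
  id := 100
  version := null (absent, optional -> null)
  age := null (absent, optional -> null)
  => decoded: {"channel": "HIGH", "blob": null, "avatar": 0xFF, "id": 100, "version": null, "age": null}
checking off the Profile differences that do not matter here:
  field channel in record Profile: required changed to optional -> no rule fires on it in Profile's dialect; the asked verdict holds

forward: BREAKING [(avatar, R2), (blob, R2), (signature, R1), (version, R3)]; decoded: {"channel": "HIGH", "blob": null, "avatar": 0xFF, "id": 100, "version": null, "age": null}


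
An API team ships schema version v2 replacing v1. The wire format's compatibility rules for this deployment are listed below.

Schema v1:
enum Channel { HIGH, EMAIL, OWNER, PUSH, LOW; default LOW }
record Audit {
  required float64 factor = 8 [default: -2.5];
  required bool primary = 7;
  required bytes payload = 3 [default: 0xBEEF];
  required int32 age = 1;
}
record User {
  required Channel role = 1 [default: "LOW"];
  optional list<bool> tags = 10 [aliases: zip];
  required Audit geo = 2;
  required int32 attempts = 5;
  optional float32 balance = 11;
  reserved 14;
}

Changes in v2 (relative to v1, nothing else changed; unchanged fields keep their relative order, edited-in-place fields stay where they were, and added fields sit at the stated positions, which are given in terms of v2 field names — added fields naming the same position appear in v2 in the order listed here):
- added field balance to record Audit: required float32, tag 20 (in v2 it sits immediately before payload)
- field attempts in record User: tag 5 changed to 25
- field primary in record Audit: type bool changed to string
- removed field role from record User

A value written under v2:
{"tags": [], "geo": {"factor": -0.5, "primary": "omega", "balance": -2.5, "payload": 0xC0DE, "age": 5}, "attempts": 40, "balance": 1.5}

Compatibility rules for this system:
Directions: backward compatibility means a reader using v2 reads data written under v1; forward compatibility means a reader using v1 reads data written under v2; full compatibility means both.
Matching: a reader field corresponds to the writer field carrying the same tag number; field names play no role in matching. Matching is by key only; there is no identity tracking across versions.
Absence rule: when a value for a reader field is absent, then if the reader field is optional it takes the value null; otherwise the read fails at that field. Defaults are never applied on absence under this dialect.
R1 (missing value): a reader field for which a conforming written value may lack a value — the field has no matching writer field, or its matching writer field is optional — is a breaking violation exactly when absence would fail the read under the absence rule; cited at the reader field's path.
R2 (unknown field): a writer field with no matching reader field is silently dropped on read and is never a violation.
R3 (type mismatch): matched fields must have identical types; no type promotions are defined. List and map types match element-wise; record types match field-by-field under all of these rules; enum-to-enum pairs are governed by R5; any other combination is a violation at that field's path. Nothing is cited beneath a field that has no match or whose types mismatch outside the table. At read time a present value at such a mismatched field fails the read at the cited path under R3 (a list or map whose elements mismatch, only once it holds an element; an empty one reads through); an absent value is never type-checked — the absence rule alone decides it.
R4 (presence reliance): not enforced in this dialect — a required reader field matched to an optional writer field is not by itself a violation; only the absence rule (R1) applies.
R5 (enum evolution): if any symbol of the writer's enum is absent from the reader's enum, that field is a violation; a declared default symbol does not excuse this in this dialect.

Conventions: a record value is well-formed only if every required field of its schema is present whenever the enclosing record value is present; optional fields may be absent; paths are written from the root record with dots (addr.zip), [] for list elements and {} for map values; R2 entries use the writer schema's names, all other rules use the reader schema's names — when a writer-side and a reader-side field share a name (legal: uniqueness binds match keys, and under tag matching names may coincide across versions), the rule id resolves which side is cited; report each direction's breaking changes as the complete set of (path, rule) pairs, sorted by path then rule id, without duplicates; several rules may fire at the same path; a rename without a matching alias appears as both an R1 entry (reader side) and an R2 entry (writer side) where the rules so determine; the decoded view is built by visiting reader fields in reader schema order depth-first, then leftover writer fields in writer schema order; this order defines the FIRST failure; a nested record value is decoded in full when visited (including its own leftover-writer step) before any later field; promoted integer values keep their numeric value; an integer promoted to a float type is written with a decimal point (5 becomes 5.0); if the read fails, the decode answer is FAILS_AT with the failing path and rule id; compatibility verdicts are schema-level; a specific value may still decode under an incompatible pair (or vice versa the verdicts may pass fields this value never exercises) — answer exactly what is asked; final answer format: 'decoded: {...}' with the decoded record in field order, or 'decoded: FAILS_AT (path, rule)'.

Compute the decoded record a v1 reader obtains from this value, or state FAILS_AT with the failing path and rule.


each type pair in User: writer, then reader
decode walk for User under reader schema v1:
  read fails at role under R1 (no fill)
  => FAILS_AT (role, R1)
the other User changes do not affect what is asked:
  added field balance to record Audit: required float32, tag 20 (in v2 it sits immediately before payload) -> a verdict-level change on User — the shown value reads the same
  field attempts in record User: tag 5 changed to 25 -> a verdict-level change on User — the shown value reads the same
  field primary in record Audit: type bool changed to string -> a verdict-level change on User — the shown value reads the same

decoded: FAILS_AT (role, R1)


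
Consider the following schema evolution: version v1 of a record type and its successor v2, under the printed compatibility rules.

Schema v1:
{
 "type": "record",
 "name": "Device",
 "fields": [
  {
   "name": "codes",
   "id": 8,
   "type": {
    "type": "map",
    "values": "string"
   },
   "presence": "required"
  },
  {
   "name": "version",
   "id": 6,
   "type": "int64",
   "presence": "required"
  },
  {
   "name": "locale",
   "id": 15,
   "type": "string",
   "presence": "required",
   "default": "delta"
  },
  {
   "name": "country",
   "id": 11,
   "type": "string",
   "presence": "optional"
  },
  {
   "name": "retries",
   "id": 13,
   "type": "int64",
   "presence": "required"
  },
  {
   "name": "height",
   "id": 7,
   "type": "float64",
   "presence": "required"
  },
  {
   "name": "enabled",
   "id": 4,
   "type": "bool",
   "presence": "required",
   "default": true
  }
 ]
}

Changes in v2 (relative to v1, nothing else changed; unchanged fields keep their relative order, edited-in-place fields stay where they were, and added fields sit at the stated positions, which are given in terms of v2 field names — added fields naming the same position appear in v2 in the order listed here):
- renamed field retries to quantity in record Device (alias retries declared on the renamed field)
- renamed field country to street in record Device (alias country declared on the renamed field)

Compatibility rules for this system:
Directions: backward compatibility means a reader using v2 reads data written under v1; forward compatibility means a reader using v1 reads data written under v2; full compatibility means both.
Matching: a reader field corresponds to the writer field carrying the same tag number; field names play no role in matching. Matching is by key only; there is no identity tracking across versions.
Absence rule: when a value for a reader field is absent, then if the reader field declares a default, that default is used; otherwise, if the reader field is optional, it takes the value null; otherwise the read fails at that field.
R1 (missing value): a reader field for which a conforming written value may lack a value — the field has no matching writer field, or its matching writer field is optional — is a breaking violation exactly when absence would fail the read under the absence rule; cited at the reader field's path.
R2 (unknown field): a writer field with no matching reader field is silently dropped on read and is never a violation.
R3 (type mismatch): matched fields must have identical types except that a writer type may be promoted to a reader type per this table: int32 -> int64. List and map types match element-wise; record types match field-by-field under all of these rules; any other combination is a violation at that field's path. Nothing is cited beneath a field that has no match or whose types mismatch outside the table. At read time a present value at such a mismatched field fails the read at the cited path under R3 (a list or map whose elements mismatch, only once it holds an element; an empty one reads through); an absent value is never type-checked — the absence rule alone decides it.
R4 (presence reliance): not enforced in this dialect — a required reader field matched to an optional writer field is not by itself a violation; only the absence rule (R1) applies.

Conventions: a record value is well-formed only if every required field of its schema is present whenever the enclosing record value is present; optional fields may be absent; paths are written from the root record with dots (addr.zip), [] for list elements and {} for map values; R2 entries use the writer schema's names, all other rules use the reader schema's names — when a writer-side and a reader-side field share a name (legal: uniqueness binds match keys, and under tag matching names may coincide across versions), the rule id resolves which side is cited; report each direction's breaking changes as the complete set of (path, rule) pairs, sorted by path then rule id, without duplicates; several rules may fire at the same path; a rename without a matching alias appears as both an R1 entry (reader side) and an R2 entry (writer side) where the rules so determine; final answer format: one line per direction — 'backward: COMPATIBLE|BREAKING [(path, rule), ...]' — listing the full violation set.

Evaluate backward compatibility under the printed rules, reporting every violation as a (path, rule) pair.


backward: COMPATIBLE []

arrows below run writer -> reader for Device
backward pass over Device, reader schema v2, writer schema v1:
  writer required, map<string, string> -> map<string, string>: reader codes maps from writer codes
  writer required, int64 -> int64: reader version maps from writer version
  writer required, string -> string: reader locale maps from writer locale
  writer optional, string -> string: reader street maps from writer country
  writer required, int64 -> int64: reader quantity maps from writer retries
  writer required, float64 -> float64: reader height maps from writer height
  writer required, bool -> bool: reader enabled maps from writer enabled
  => backward: COMPATIBLE
ruling out the remaining Device differences:
  renamed field retries to quantity in record Device (alias retries declared on the renamed field) -> fires no rule on Device, leaving the asked answer as it is
  renamed field country to street in record Device (alias country declared on the renamed field) -> fires no rule on Device, leaving the asked answer as it is


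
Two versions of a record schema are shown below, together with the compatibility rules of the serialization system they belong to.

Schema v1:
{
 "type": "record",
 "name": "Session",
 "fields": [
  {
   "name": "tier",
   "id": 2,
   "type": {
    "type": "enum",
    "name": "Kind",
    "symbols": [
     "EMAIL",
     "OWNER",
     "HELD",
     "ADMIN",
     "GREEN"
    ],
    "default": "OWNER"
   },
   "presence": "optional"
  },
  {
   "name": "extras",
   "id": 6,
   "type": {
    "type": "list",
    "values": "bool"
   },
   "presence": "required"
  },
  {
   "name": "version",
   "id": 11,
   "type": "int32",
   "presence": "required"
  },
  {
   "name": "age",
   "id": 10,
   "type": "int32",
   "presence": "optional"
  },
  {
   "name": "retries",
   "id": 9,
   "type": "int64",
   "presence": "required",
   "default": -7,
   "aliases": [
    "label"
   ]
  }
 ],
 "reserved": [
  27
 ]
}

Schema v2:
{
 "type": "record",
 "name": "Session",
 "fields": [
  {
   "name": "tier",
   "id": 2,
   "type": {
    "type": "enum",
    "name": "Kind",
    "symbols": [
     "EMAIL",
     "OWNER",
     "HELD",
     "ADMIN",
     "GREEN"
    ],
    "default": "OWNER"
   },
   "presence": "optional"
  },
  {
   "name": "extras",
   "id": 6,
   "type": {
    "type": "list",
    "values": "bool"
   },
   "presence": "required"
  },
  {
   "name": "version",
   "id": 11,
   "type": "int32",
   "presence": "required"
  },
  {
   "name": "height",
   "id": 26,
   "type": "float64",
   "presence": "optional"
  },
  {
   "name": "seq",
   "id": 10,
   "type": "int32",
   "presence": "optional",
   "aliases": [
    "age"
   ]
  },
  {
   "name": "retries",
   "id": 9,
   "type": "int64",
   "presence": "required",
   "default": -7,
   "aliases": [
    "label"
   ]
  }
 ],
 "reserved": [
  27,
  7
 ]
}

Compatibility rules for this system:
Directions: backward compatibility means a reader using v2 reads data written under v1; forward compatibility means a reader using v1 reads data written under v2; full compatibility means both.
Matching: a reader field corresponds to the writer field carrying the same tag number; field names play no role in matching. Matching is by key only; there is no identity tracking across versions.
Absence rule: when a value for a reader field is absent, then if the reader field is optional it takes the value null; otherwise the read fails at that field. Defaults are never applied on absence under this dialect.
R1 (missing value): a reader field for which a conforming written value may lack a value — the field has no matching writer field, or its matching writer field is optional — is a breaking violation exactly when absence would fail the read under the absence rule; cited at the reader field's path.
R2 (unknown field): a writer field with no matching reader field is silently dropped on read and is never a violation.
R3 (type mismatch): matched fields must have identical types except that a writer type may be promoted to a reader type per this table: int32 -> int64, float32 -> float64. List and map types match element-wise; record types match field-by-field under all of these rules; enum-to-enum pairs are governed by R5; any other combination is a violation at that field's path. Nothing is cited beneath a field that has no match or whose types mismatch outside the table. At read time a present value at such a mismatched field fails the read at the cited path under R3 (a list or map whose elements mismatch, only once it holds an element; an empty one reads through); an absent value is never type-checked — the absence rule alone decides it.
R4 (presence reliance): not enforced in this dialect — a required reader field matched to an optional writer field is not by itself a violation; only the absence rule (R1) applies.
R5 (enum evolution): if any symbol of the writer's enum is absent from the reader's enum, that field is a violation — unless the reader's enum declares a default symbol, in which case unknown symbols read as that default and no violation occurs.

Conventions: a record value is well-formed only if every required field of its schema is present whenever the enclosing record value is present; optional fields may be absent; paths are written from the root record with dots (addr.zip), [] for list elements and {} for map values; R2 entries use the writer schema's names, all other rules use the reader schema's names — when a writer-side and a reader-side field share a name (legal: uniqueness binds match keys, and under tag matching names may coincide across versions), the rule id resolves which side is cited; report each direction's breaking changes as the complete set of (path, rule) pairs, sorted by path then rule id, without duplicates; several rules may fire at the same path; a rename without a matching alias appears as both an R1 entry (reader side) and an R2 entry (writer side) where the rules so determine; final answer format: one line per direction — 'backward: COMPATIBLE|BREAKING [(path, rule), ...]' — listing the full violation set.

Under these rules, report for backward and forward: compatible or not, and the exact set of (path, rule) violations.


in Session below, arrows point writer -> reader
backward analysis of Session with v2 as reader and v1 as writer:
  tier: Kind -> Kind, writer optional; from tier
  extras: list<bool> -> list<bool>, writer required; from extras
  version: int32 -> int32, writer required; from version
  no writer field matches reader height
  seq: int32 -> int32, writer optional; from age
  retries: int64 -> int64, writer required; from retries
  => backward: COMPATIBLE
forward analysis of Session with v1 as reader and v2 as writer:
  tier: Kind -> Kind, writer optional; from tier
  extras: list<bool> -> list<bool>, writer required; from extras
  version: int32 -> int32, writer required; from version
  age: int32 -> int32, writer optional; from seq
  retries: int64 -> int64, writer required; from retries
  height (writer side), unknown to reader
  => forward: COMPATIBLE

backward: COMPATIBLE []; forward: COMPATIBLE []


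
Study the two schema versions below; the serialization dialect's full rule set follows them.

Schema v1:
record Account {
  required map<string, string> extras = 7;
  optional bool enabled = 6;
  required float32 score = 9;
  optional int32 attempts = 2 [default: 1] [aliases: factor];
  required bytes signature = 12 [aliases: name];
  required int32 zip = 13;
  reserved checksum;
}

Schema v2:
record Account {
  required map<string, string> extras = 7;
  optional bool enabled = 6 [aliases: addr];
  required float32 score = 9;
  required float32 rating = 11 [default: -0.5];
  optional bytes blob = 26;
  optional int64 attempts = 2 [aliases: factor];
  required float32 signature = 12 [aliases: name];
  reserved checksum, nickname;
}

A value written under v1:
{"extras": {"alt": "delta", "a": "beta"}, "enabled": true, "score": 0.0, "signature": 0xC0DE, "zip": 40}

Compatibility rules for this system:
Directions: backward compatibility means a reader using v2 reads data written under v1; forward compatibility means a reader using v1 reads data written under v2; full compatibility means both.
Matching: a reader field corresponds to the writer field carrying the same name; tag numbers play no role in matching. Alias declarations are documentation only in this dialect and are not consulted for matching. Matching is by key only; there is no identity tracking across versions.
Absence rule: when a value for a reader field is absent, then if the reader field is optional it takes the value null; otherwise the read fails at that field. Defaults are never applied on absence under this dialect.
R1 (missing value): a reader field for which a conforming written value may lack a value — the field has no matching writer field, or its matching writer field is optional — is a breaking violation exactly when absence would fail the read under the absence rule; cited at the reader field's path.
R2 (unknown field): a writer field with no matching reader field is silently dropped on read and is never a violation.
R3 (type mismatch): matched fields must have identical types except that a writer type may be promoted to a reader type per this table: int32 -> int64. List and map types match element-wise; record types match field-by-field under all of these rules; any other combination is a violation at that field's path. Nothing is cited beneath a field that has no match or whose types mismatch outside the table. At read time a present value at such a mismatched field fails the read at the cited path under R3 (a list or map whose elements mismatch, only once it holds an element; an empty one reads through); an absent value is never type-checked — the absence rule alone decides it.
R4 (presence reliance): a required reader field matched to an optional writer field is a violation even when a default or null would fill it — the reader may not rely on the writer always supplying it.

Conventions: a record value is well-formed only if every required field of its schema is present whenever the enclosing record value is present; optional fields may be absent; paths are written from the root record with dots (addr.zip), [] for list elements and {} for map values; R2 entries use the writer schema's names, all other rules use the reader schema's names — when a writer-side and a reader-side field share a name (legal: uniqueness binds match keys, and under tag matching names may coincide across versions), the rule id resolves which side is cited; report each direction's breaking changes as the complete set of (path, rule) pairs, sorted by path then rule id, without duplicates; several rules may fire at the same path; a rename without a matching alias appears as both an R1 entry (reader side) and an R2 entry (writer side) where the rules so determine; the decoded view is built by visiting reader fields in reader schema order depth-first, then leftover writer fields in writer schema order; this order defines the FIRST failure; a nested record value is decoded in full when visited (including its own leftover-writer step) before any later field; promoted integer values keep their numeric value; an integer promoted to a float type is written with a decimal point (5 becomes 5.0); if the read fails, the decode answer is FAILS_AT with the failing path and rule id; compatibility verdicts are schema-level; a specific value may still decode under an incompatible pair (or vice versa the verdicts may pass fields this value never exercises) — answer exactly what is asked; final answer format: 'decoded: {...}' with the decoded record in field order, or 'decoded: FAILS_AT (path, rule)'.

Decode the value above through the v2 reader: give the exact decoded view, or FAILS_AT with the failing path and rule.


decoded: FAILS_AT (rating, R1)

arrows below run writer -> reader for Account
decode (reader v2):
  extras := {"alt": "delta", "a": "beta"}
  enabled := true
  score := 0.0
  read fails at rating under R1 (no fill)
  => FAILS_AT (rating, R1)
checking off the Account differences that do not matter here:
  added field blob to record Account: optional bytes, tag 26 (in v2 it sits immediately before attempts) -> inert under this dialect — no rule fires on Account and the result does not move
  field attempts in record Account: type int32 changed to int64 (its default is dropped) -> a verdict-level change on Account — the shown value reads the same
  removed field zip from record Account -> a verdict-level change on Account — the shown value reads the same
  field signature in record Account: type bytes changed to float32 -> a verdict-level change on Account — the shown value reads the same


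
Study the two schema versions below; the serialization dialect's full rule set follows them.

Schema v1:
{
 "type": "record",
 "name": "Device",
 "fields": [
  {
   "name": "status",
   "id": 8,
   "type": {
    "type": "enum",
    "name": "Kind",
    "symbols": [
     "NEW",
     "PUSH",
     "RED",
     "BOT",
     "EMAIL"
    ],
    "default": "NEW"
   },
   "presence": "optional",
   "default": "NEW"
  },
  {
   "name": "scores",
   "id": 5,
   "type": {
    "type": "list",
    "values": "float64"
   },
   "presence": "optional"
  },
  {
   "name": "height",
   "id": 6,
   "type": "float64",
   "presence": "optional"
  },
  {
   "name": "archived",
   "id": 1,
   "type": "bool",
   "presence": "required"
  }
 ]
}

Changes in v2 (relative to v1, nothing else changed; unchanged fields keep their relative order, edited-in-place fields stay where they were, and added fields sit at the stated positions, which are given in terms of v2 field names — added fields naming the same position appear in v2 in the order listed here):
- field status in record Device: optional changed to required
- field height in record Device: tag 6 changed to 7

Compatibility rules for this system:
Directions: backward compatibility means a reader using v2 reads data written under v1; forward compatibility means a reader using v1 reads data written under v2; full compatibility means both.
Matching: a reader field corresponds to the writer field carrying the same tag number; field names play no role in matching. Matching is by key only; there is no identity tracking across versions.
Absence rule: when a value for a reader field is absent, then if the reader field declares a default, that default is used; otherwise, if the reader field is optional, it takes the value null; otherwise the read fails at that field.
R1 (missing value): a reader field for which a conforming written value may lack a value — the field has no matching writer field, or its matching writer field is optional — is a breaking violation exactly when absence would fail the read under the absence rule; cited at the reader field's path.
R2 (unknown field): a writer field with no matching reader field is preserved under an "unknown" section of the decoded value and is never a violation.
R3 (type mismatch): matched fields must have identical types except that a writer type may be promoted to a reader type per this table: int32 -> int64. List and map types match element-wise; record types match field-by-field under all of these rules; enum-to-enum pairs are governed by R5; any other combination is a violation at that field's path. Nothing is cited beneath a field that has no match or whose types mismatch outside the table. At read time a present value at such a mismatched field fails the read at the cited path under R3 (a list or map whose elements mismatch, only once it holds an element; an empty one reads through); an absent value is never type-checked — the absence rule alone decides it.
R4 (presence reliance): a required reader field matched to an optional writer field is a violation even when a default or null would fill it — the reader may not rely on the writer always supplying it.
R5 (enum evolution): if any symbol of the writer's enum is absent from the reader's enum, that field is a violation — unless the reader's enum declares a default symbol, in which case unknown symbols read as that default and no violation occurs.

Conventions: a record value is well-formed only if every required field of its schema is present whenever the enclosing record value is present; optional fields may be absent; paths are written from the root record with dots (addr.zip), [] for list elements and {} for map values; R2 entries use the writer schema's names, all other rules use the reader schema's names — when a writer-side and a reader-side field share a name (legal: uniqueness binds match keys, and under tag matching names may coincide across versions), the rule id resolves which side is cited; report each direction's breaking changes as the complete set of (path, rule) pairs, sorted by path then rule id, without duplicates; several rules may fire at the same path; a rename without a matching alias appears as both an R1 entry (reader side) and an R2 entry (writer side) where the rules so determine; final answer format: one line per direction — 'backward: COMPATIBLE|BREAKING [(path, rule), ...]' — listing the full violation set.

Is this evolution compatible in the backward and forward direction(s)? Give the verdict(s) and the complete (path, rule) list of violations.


arrows below run writer -> reader for Device
backward for Device (reader v2, writer v1):
  status: paired with writer status (Kind -> Kind; writer optional)
  scores: paired with writer scores (list<float64> -> list<float64>; writer optional)
  height: no writer match
  archived: paired with writer archived (bool -> bool; writer required)
  writer field height has no reader counterpart
  breaking: (status, R4)
  => 1 violation(s): backward is BREAKING for Device
forward for Device (reader v1, writer v2):
  status: paired with writer status (Kind -> Kind; writer required)
  scores: paired with writer scores (list<float64> -> list<float64>; writer optional)
  height: no writer match
  archived: paired with writer archived (bool -> bool; writer required)
  writer field height has no reader counterpart
  => forward verdict for Device: COMPATIBLE, no violations

backward: BREAKING [(status, R4)]; forward: COMPATIBLE []


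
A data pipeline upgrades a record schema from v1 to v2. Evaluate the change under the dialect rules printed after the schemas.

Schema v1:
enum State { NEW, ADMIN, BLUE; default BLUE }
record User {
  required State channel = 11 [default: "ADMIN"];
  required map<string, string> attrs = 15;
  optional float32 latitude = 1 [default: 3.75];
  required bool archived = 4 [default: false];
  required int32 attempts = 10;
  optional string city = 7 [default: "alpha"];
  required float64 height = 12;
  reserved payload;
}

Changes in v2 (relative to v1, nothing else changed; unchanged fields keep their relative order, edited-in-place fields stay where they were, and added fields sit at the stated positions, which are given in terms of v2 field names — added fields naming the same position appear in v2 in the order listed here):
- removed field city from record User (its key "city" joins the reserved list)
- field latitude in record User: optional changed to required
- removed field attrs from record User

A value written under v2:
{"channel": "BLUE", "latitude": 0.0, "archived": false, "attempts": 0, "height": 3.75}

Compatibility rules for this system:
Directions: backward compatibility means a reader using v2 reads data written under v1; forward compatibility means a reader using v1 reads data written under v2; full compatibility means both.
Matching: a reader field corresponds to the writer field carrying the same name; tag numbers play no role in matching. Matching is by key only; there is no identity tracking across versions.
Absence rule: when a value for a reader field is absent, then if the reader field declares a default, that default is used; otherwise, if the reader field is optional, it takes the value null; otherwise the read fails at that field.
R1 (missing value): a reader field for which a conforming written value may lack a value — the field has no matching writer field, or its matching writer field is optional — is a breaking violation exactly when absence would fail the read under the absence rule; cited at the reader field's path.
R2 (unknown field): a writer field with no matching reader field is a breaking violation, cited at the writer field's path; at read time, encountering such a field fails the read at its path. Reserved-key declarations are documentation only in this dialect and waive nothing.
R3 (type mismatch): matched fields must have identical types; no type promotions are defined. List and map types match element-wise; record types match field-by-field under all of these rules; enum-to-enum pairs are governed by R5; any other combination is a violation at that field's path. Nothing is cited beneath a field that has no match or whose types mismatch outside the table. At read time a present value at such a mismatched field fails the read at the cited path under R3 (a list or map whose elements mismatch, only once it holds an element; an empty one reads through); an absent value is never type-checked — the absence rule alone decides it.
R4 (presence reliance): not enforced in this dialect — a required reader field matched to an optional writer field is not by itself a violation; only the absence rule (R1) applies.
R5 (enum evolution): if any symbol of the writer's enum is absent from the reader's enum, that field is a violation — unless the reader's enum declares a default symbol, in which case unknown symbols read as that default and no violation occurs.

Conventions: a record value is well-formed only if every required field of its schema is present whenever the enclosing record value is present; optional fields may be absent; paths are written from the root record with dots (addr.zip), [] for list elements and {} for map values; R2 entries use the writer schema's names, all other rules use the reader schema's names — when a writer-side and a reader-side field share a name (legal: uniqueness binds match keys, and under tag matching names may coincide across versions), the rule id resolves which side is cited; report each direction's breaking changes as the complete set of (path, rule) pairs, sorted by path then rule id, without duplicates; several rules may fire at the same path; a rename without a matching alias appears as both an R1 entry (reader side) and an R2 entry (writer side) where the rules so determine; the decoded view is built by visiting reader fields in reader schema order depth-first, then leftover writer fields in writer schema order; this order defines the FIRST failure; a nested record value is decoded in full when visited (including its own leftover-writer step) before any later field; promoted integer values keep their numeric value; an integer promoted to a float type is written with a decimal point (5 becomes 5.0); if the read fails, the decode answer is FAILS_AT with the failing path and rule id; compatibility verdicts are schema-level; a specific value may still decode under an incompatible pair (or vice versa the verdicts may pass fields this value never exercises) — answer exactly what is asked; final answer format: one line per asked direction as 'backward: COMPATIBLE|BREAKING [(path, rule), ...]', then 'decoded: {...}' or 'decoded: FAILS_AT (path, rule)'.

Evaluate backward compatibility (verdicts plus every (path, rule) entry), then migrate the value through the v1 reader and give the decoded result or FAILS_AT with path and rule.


backward: BREAKING [(attrs, R2), (city, R2)]; decoded: FAILS_AT (attrs, R1)

in User below, arrows point writer -> reader
backward pass over User, reader schema v2, writer schema v1:
  writer required, State -> State: reader channel maps from writer channel
  writer optional, float32 -> float32: reader latitude maps from writer latitude
  writer required, bool -> bool: reader archived maps from writer archived
  writer required, int32 -> int32: reader attempts maps from writer attempts
  writer required, float64 -> float64: reader height maps from writer height
  writer attrs: unknown to reader
  writer city: unknown to reader
  violation R2 at attrs
  violation R2 at city
  backward on User therefore BREAKING (2)
migrating the User value to v1:
  channel := "BLUE"
  read fails at attrs under R1 (no fill)
  => FAILS_AT (attrs, R1)
remaining User differences; none change what is asked:
  field latitude in record User: optional changed to required -> inert for the asked User verdict: nothing fires
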